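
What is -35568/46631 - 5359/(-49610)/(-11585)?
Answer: -1572485564333/2061563145950 ≈ -0.76276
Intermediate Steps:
-35568/46631 - 5359/(-49610)/(-11585) = -35568*1/46631 - 5359*(-1/49610)*(-1/11585) = -2736/3587 + (5359/49610)*(-1/11585) = -2736/3587 - 5359/574731850 = -1572485564333/2061563145950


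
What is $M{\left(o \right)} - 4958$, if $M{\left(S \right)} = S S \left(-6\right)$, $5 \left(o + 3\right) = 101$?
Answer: $- \frac{168326}{25} \approx -6733.0$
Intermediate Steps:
$o = \frac{86}{5}$ ($o = -3 + \frac{1}{5} \cdot 101 = -3 + \frac{101}{5} = \frac{86}{5} \approx 17.2$)
$M{\left(S \right)} = - 6 S^{2}$ ($M{\left(S \right)} = S^{2} \left(-6\right) = - 6 S^{2}$)
$M{\left(o \right)} - 4958 = - 6 \left(\frac{86}{5}\right)^{2} - 4958 = \left(-6\right) \frac{7396}{25} - 4958 = - \frac{44376}{25} - 4958 = - \frac{168326}{25}$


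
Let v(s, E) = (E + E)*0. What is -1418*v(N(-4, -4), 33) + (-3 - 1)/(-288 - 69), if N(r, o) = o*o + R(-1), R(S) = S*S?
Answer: 4/357 ≈ 0.011204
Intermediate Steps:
R(S) = S**2
N(r, o) = 1 + o**2 (N(r, o) = o*o + (-1)**2 = o**2 + 1 = 1 + o**2)
v(s, E) = 0 (v(s, E) = (2*E)*0 = 0)
-1418*v(N(-4, -4), 33) + (-3 - 1)/(-288 - 69) = -1418*0 + (-3 - 1)/(-288 - 69) = 0 - 4/(-357) = 0 - 4*(-1/357) = 0 + 4/357 = 4/357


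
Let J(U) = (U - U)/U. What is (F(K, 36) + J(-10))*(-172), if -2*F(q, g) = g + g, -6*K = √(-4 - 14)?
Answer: 6192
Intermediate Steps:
J(U) = 0 (J(U) = 0/U = 0)
K = -I*√2/2 (K = -√(-4 - 14)/6 = -I*√2/2 ≈ -0.70711*I)
F(q, g) = -g (F(q, g) = -(g + g)/2 = -g)
(F(K, 36) + J(-10))*(-172) = (-1*36 + 0)*(-172) = (-36 + 0)*(-172) = -36*(-172) = 6192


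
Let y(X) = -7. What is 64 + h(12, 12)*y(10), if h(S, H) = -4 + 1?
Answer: 85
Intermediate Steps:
h(S, H) = -3
64 + h(12, 12)*y(10) = 64 - 3*(-7) = 64 + 21 = 85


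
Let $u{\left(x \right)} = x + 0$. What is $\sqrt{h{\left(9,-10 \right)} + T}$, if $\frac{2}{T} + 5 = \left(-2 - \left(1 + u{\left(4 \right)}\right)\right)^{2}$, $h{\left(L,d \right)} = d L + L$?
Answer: $\frac{i \sqrt{39182}}{22} \approx 8.9975 i$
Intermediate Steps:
$u{\left(x \right)} = x$
$h{\left(L,d \right)} = L + L d$ ($h{\left(L,d \right)} = L d + L = L + L d$)
$T = \frac{1}{22}$ ($T = \frac{2}{-5 + \left(-2 - 5\right)^{2}} = \frac{2}{-5 + \left(-7\right)^{2}} = \frac{2}{-5 + 49} = \frac{2}{44} = 2 \cdot \frac{1}{44} = \frac{1}{22} \approx 0.045455$)
$\sqrt{h{\left(9,-10 \right)} + T} = \sqrt{9 \left(1 - 10\right) + \frac{1}{22}} = \sqrt{9 \left(-9\right) + \frac{1}{22}} = \sqrt{-81 + \frac{1}{22}} = \sqrt{- \frac{1781}{22}} = \frac{i \sqrt{39182}}{22}$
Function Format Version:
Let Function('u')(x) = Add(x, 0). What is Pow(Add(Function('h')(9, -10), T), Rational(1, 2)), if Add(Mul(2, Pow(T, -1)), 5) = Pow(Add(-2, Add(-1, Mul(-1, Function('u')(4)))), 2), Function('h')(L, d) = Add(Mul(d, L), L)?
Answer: Mul(Rational(1, 22), I, Pow(39182, Rational(1, 2))) ≈ Mul(8.9975, I)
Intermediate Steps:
Function('u')(x) = x
Function('h')(L, d) = Add(L, Mul(L, d)) (Function('h')(L, d) = Add(Mul(L, d), L) = Add(L, Mul(L, d)))
T = Rational(1, 22) (T = Mul(2, Pow(Add(-5, Pow(Add(-2, Add(-1, Mul(-1, 4))), 2)), -1)) = Mul(2, Pow(Add(-5, Pow(Add(-2, Add(-1, -4)), 2)), -1)) = Mul(2, Pow(Add(-5, Pow(Add(-2, -5), 2)), -1)) = Mul(2, Pow(Add(-5, Pow(-7, 2)), -1)) = Mul(2, Pow(Add(-5, 49), -1)) = Mul(2, Pow(44, -1)) = Mul(2, Rational(1, 44)) = Rational(1, 22) ≈ 0.045455)
Pow(Add(Function('h')(9, -10), T), Rational(1, 2)) = Pow(Add(Mul(9, Add(1, -10)), Rational(1, 22)), Rational(1, 2)) = Pow(Add(Mul(9, -9), Rational(1, 22)), Rational(1, 2)) = Pow(Add(-81, Rational(1, 22)), Rational(1, 2)) = Pow(Rational(-1781, 22), Rational(1, 2)) = Mul(Rational(1, 22), I, Pow(39182, Rational(1, 2)))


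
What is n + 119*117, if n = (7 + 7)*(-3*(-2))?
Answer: 14007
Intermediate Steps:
n = 84 (n = 14*6 = 84)
n + 119*117 = 84 + 119*117 = 84 + 13923 = 14007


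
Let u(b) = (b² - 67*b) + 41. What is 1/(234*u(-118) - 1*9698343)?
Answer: -1/4580529 ≈ -2.1832e-7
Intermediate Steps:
u(b) = 41 + b² - 67*b
1/(234*u(-118) - 1*9698343) = 1/(234*(41 + (-118)² - 67*(-118)) - 1*9698343) = 1/(234*(41 + 13924 + 7906) - 9698343) = 1/(234*21871 - 9698343) = 1/(5117814 - 9698343) = 1/(-4580529) = -1/4580529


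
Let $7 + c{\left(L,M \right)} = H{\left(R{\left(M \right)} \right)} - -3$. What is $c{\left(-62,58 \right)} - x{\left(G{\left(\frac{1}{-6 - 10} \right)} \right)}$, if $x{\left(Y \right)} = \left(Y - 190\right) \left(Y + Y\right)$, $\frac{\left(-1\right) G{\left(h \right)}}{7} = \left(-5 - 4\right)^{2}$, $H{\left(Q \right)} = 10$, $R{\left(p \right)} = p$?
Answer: $-858432$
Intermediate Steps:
$G{\left(h \right)} = -567$ ($G{\left(h \right)} = - 7 \left(-5 - 4\right)^{2} = - 7 \left(-9\right)^{2} = \left(-7\right) 81 = -567$)
$c{\left(L,M \right)} = 6$ ($c{\left(L,M \right)} = -7 + \left(10 - -3\right) = -7 + \left(10 + 3\right) = -7 + 13 = 6$)
$x{\left(Y \right)} = 2 Y \left(-190 + Y\right)$ ($x{\left(Y \right)} = \left(-190 + Y\right) 2 Y = 2 Y \left(-190 + Y\right)$)
$c{\left(-62,58 \right)} - x{\left(G{\left(\frac{1}{-6 - 10} \right)} \right)} = 6 - 2 \left(-567\right) \left(-190 - 567\right) = 6 - 2 \left(-567\right) \left(-757\right) = 6 - 858438 = -858432$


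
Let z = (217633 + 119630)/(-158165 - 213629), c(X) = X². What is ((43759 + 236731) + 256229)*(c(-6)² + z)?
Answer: 258434363976159/371794 ≈ 6.9510e+8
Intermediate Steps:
z = -337263/371794 (z = 337263/(-371794) = 337263*(-1/371794) = -337263/371794 ≈ -0.90712)
((43759 + 236731) + 256229)*(c(-6)² + z) = ((43759 + 236731) + 256229)*(((-6)²)² - 337263/371794) = (280490 + 256229)*(36² - 337263/371794) = 536719*(1296 - 337263/371794) = 536719*(481507761/371794) = 258434363976159/371794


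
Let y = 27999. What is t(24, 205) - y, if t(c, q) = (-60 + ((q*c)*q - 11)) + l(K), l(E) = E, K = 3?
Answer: 980533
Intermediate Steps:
t(c, q) = -68 + c*q² (t(c, q) = (-60 + ((q*c)*q - 11)) + 3 = (-60 + ((c*q)*q - 11)) + 3 = (-60 + (c*q² - 11)) + 3 = (-60 + (-11 + c*q²)) + 3 = (-71 + c*q²) + 3 = -68 + c*q²)
t(24, 205) - y = (-68 + 24*205²) - 1*27999 = (-68 + 24*42025) - 27999 = (-68 + 1008600) - 27999 = 1008532 - 27999 = 980533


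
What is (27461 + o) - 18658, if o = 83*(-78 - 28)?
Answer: 5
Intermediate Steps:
o = -8798 (o = 83*(-106) = -8798)
(27461 + o) - 18658 = (27461 - 8798) - 18658 = 18663 - 18658 = 5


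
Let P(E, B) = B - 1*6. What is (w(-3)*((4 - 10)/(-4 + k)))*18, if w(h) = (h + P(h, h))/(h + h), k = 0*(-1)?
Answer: 54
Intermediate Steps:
k = 0
P(E, B) = -6 + B (P(E, B) = B - 6 = -6 + B)
w(h) = (-6 + 2*h)/(2*h) (w(h) = (h + (-6 + h))/(h + h) = (-6 + 2*h)/((2*h)) = (-6 + 2*h)*(1/(2*h)) = (-6 + 2*h)/(2*h))
(w(-3)*((4 - 10)/(-4 + k)))*18 = (((-3 - 3)/(-3))*((4 - 10)/(-4 + 0)))*18 = ((-⅓*(-6))*(-6/(-4)))*18 = (2*(-6*(-¼)))*18 = (2*(3/2))*18 = 3*18 = 54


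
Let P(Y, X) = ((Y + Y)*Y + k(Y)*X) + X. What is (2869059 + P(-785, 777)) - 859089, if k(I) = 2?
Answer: 3244751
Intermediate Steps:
P(Y, X) = 2*Y² + 3*X (P(Y, X) = ((Y + Y)*Y + 2*X) + X = ((2*Y)*Y + 2*X) + X = (2*Y² + 2*X) + X = (2*X + 2*Y²) + X = 2*Y² + 3*X)
(2869059 + P(-785, 777)) - 859089 = (2869059 + (2*(-785)² + 3*777)) - 859089 = (2869059 + (2*616225 + 2331)) - 859089 = (2869059 + (1232450 + 2331)) - 859089 = (2869059 + 1234781) - 859089 = 4103840 - 859089 = 3244751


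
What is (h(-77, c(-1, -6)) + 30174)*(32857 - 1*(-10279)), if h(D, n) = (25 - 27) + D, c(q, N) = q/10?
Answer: 1298177920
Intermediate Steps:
c(q, N) = q/10 (c(q, N) = q*(⅒) = q/10)
h(D, n) = -2 + D
(h(-77, c(-1, -6)) + 30174)*(32857 - 1*(-10279)) = ((-2 - 77) + 30174)*(32857 - 1*(-10279)) = (-79 + 30174)*(32857 + 10279) = 30095*43136 = 1298177920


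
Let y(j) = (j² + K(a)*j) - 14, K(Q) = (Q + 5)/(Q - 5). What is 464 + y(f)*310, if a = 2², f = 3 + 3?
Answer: -9456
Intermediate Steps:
f = 6
a = 4
K(Q) = (5 + Q)/(-5 + Q)
y(j) = -14 + j² - 9*j (y(j) = (j² + ((5 + 4)/(-5 + 4))*j) - 14 = (j² + (9/(-1))*j) - 14 = (j² + (-1*9)*j) - 14 = (j² - 9*j) - 14 = -14 + j² - 9*j)
464 + y(f)*310 = 464 + (-14 + 6² - 9*6)*310 = 464 + (-14 + 36 - 54)*310 = 464 - 32*310 = 464 - 9920 = -9456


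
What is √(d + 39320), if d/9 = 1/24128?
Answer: √357664789313/3016 ≈ 198.29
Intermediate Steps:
d = 9/24128 ≈ 0.00037301
√(d + 39320) = √(9/24128 + 39320) = √(948712969/24128) = √357664789313/3016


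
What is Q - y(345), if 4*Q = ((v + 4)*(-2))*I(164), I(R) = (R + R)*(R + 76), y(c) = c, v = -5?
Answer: 39015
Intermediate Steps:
I(R) = 2*R*(76 + R) (I(R) = (2*R)*(76 + R) = 2*R*(76 + R))
Q = 39360 (Q = (((-5 + 4)*(-2))*(2*164*(76 + 164)))/4 = ((-1*(-2))*(2*164*240))/4 = (2*78720)/4 = (¼)*157440 = 39360)
Q - y(345) = 39360 - 1*345 = 39360 - 345 = 39015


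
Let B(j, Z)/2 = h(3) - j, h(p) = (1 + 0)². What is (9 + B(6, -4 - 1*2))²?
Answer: 1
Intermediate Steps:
h(p) = 1 (h(p) = 1² = 1)
B(j, Z) = 2 - 2*j (B(j, Z) = 2*(1 - j) = 2 - 2*j)
(9 + B(6, -4 - 1*2))² = (9 + (2 - 2*6))² = (9 + (2 - 12))² = (9 - 10)² = (-1)² = 1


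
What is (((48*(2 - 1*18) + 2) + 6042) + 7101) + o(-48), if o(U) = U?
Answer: 12329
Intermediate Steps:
(((48*(2 - 1*18) + 2) + 6042) + 7101) + o(-48) = (((48*(2 - 1*18) + 2) + 6042) + 7101) - 48 = (((48*(2 - 18) + 2) + 6042) + 7101) - 48 = (((48*(-16) + 2) + 6042) + 7101) - 48 = (((-768 + 2) + 6042) + 7101) - 48 = ((-766 + 6042) + 7101) - 48 = (5276 + 7101) - 48 = 12377 - 48 = 12329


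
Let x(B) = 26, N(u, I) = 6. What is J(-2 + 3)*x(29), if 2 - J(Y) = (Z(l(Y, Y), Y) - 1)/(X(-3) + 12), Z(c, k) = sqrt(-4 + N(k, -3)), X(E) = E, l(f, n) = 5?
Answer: 494/9 - 26*sqrt(2)/9 ≈ 50.803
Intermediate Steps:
Z(c, k) = sqrt(2) (Z(c, k) = sqrt(-4 + 6) = sqrt(2))
J(Y) = 19/9 - sqrt(2)/9 (J(Y) = 2 - (sqrt(2) - 1)/(-3 + 12) = 2 - (-1 + sqrt(2))/9 = 2 - (-1/9 + sqrt(2)/9) = 2 + (1/9 - sqrt(2)/9) = 19/9 - sqrt(2)/9)
J(-2 + 3)*x(29) = (19/9 - sqrt(2)/9)*26 = 494/9 - 26*sqrt(2)/9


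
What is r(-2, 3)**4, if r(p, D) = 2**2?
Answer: 256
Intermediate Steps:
r(p, D) = 4
r(-2, 3)**4 = 4**4 = 256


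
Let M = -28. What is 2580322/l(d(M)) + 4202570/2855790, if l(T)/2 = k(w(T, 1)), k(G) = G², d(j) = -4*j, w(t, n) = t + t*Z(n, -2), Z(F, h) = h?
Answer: 53387798861/511757568 ≈ 104.32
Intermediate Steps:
w(t, n) = -t (w(t, n) = t + t*(-2) = t - 2*t = -t)
l(T) = 2*T² (l(T) = 2*(-T)² = 2*T²)
2580322/l(d(M)) + 4202570/2855790 = 2580322/((2*(-4*(-28))²)) + 4202570/2855790 = 2580322/((2*112²)) + 4202570*(1/2855790) = 2580322/((2*12544)) + 420257/285579 = 2580322/25088 + 420257/285579 = 2580322*(1/25088) + 420257/285579 = 1290161/12544 + 420257/285579 = 53387798861/511757568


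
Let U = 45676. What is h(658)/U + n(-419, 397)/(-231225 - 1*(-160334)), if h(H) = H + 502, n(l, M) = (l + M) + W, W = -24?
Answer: 21083664/809504329 ≈ 0.026045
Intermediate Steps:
n(l, M) = -24 + M + l (n(l, M) = (l + M) - 24 = (M + l) - 24 = -24 + M + l)
h(H) = 502 + H
h(658)/U + n(-419, 397)/(-231225 - 1*(-160334)) = (502 + 658)/45676 + (-24 + 397 - 419)/(-231225 - 1*(-160334)) = 1160*(1/45676) - 46/(-231225 + 160334) = 290/11419 - 46/(-70891) = 290/11419 - 46*(-1/70891) = 290/11419 + 46/70891 = 21083664/809504329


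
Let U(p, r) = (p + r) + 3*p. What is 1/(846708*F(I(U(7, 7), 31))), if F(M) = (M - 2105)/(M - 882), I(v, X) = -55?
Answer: 937/1828889280 ≈ 5.1233e-7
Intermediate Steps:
U(p, r) = r + 4*p
F(M) = (-2105 + M)/(-882 + M)
1/(846708*F(I(U(7, 7), 31))) = 1/(846708*(((-2105 - 55)/(-882 - 55)))) = 1/(846708*((-2160/(-937)))) = 1/(846708*((-1/937*(-2160)))) = 1/(846708*(2160/937)) = (1/846708)*(937/2160) = 937/1828889280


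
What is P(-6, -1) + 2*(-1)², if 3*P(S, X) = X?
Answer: 5/3 ≈ 1.6667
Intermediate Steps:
P(S, X) = X/3
P(-6, -1) + 2*(-1)² = (⅓)*(-1) + 2*(-1)² = -⅓ + 2*1 = -⅓ + 2 = 5/3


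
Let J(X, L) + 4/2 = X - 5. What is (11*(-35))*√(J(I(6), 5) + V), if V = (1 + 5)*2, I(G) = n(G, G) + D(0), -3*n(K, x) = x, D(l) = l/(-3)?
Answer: -385*√3 ≈ -666.84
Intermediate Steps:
D(l) = -l/3 (D(l) = l*(-⅓) = -l/3)
n(K, x) = -x/3
I(G) = -G/3 (I(G) = -G/3 - ⅓*0 = -G/3 + 0 = -G/3)
V = 12 (V = 6*2 = 12)
J(X, L) = -7 + X (J(X, L) = -2 + (X - 5) = -2 + (-5 + X) = -7 + X)
(11*(-35))*√(J(I(6), 5) + V) = (11*(-35))*√((-7 - ⅓*6) + 12) = -385*√((-7 - 2) + 12) = -385*√(-9 + 12) = -385*√3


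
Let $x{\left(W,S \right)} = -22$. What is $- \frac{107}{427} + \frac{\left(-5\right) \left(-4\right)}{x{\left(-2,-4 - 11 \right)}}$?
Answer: $- \frac{5447}{4697} \approx -1.1597$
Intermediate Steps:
$- \frac{107}{427} + \frac{\left(-5\right) \left(-4\right)}{x{\left(-2,-4 - 11 \right)}} = - \frac{107}{427} + \frac{\left(-5\right) \left(-4\right)}{-22} = \left(-107\right) \frac{1}{427} + 20 \left(- \frac{1}{22}\right) = - \frac{107}{427} - \frac{10}{11} = - \frac{5447}{4697}$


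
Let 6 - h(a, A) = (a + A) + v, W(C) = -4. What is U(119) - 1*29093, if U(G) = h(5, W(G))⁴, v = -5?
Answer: -19093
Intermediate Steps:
h(a, A) = 11 - A - a (h(a, A) = 6 - ((a + A) - 5) = 6 - ((A + a) - 5) = 6 - (-5 + A + a) = 6 + (5 - A - a) = 11 - A - a)
U(G) = 10000 (U(G) = (11 - 1*(-4) - 1*5)⁴ = (11 + 4 - 5)⁴ = 10⁴ = 10000)
U(119) - 1*29093 = 10000 - 1*29093 = 10000 - 29093 = -19093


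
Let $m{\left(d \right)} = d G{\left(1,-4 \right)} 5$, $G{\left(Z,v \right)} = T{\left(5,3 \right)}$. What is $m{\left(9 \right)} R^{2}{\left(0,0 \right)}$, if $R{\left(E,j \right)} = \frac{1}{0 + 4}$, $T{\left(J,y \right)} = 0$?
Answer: $0$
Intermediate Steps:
$G{\left(Z,v \right)} = 0$
$R{\left(E,j \right)} = \frac{1}{4}$
$m{\left(d \right)} = 0$ ($m{\left(d \right)} = d 0 \cdot 5 = 0 \cdot 5 = 0$)
$m{\left(9 \right)} R^{2}{\left(0,0 \right)} = \frac{0}{16} = 0 \cdot \frac{1}{16} = 0$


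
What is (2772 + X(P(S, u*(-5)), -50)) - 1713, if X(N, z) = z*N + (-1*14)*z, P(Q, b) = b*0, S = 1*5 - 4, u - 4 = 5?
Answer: 1759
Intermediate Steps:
u = 9 (u = 4 + 5 = 9)
S = 1 (S = 5 - 4 = 1)
P(Q, b) = 0
X(N, z) = -14*z + N*z (X(N, z) = N*z - 14*z = -14*z + N*z)
(2772 + X(P(S, u*(-5)), -50)) - 1713 = (2772 - 50*(-14 + 0)) - 1713 = (2772 - 50*(-14)) - 1713 = (2772 + 700) - 1713 = 3472 - 1713 = 1759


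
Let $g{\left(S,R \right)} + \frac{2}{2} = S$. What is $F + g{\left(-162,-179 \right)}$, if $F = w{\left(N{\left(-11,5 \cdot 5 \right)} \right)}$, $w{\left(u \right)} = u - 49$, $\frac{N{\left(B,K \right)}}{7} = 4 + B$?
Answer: $-261$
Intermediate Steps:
$g{\left(S,R \right)} = -1 + S$
$N{\left(B,K \right)} = 28 + 7 B$ ($N{\left(B,K \right)} = 7 \left(4 + B\right) = 28 + 7 B$)
$w{\left(u \right)} = -49 + u$
$F = -98$ ($F = -49 + \left(28 + 7 \left(-11\right)\right) = -49 + \left(28 - 77\right) = -49 - 49 = -98$)
$F + g{\left(-162,-179 \right)} = -98 - 163 = -261$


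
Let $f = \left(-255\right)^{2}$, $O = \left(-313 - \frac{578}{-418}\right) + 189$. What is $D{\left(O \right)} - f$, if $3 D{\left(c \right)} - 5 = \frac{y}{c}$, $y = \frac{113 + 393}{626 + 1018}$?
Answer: $- \frac{4109226460457}{63196182} \approx -65023.0$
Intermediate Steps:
$O = - \frac{25627}{209}$ ($O = \left(-313 - - \frac{289}{209}\right) + 189 = \left(-313 + \frac{289}{209}\right) + 189 = - \frac{65128}{209} + 189 = - \frac{25627}{209} \approx -122.62$)
$f = 65025$
$y = \frac{253}{822}$ ($y = \frac{506}{1644} = 506 \cdot \frac{1}{1644} = \frac{253}{822} \approx 0.30779$)
$D{\left(c \right)} = \frac{5}{3} + \frac{253}{2466 c}$ ($D{\left(c \right)} = \frac{5}{3} + \frac{\frac{253}{822} \frac{1}{c}}{3} = \frac{5}{3} + \frac{253}{2466 c}$)
$D{\left(O \right)} - f = \frac{253 + 4110 \left(- \frac{25627}{209}\right)}{2466 \left(- \frac{25627}{209}\right)} - 65025 = \frac{1}{2466} \left(- \frac{209}{25627}\right) \left(253 - \frac{105326970}{209}\right) - 65025 = \frac{1}{2466} \left(- \frac{209}{25627}\right) \left(- \frac{105274093}{209}\right) - 65025 = \frac{105274093}{63196182} - 65025 = - \frac{4109226460457}{63196182}$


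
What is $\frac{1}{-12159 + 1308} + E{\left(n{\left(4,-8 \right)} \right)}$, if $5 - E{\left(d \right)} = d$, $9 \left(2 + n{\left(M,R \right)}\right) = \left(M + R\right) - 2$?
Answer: $\frac{27730}{3617} \approx 7.6666$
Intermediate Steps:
$n{\left(M,R \right)} = - \frac{20}{9} + \frac{M}{9} + \frac{R}{9}$ ($n{\left(M,R \right)} = -2 + \frac{\left(M + R\right) - 2}{9} = -2 + \frac{-2 + M + R}{9} = -2 + \left(- \frac{2}{9} + \frac{M}{9} + \frac{R}{9}\right) = - \frac{20}{9} + \frac{M}{9} + \frac{R}{9}$)
$E{\left(d \right)} = 5 - d$
$\frac{1}{-12159 + 1308} + E{\left(n{\left(4,-8 \right)} \right)} = \frac{1}{-12159 + 1308} - \left(- \frac{65}{9} - \frac{8}{9} + \frac{4}{9}\right) = \frac{1}{-10851} + \left(5 - \left(- \frac{20}{9} + \frac{4}{9} - \frac{8}{9}\right)\right) = - \frac{1}{10851} + \left(5 - - \frac{8}{3}\right) = - \frac{1}{10851} + \left(5 + \frac{8}{3}\right) = - \frac{1}{10851} + \frac{23}{3} = \frac{27730}{3617}$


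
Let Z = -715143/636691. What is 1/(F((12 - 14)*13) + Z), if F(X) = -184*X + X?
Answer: 57881/275332785 ≈ 0.00021022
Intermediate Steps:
Z = -65013/57881 (Z = -715143*1/636691 = -65013/57881 ≈ -1.1232)
F(X) = -183*X
1/(F((12 - 14)*13) + Z) = 1/(-183*(12 - 14)*13 - 65013/57881) = 1/(-(-366)*13 - 65013/57881) = 1/(-183*(-26) - 65013/57881) = 1/(4758 - 65013/57881) = 1/(275332785/57881) = 57881/275332785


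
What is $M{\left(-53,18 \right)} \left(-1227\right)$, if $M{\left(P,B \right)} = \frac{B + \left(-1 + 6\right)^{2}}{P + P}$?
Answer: $\frac{52761}{106} \approx 497.75$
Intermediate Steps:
$M{\left(P,B \right)} = \frac{25 + B}{2 P}$ ($M{\left(P,B \right)} = \frac{B + 5^{2}}{2 P} = \left(B + 25\right) \frac{1}{2 P} = \left(25 + B\right) \frac{1}{2 P} = \frac{25 + B}{2 P}$)
$M{\left(-53,18 \right)} \left(-1227\right) = \frac{25 + 18}{2 \left(-53\right)} \left(-1227\right) = \frac{1}{2} \left(- \frac{1}{53}\right) 43 \left(-1227\right) = \left(- \frac{43}{106}\right) \left(-1227\right) = \frac{52761}{106}$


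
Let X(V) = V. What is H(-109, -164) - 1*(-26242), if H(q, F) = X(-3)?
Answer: 26239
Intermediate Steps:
H(q, F) = -3
H(-109, -164) - 1*(-26242) = -3 - 1*(-26242) = -3 + 26242 = 26239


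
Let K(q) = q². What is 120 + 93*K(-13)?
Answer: 15837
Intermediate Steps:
120 + 93*K(-13) = 120 + 93*(-13)² = 120 + 93*169 = 120 + 15717 = 15837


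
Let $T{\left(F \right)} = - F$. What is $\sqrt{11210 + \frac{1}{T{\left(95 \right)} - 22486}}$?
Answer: $\frac{\sqrt{635110719581}}{7527} \approx 105.88$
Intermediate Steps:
$\sqrt{11210 + \frac{1}{T{\left(95 \right)} - 22486}} = \sqrt{11210 + \frac{1}{\left(-1\right) 95 - 22486}} = \sqrt{11210 + \frac{1}{-95 - 22486}} = \sqrt{11210 + \frac{1}{-22581}} = \sqrt{11210 - \frac{1}{22581}} = \sqrt{\frac{253133009}{22581}} = \frac{\sqrt{635110719581}}{7527}$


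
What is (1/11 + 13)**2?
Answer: 20736/121 ≈ 171.37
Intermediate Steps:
(1/11 + 13)**2 = (144/11)**2 = 20736/121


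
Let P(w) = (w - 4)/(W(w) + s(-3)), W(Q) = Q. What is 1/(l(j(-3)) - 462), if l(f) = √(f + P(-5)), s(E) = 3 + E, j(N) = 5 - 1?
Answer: -2310/1067191 - √145/1067191 ≈ -0.0021758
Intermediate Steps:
j(N) = 4
P(w) = (-4 + w)/w (P(w) = (w - 4)/(w + (3 - 3)) = (-4 + w)/(w + 0) = (-4 + w)/w)
l(f) = √(9/5 + f) (l(f) = √(f + (-4 - 5)/(-5)) = √(f - ⅕*(-9)) = √(f + 9/5) = √(9/5 + f))
1/(l(j(-3)) - 462) = 1/(√(45 + 25*4)/5 - 462) = 1/(√(45 + 100)/5 - 462) = 1/(√145/5 - 462) = 1/(-462 + √145/5)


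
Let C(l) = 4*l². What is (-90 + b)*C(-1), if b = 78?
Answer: -48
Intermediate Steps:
(-90 + b)*C(-1) = (-90 + 78)*(4*(-1)²) = -48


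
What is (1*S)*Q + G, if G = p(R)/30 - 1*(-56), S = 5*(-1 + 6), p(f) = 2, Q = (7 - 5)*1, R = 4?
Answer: 1591/15 ≈ 106.07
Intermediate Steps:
Q = 2 (Q = 2*1 = 2)
S = 25 (S = 5*5 = 25)
G = 841/15 (G = 2/30 - 1*(-56) = 2*(1/30) + 56 = 1/15 + 56 = 841/15 ≈ 56.067)
(1*S)*Q + G = (1*25)*2 + 841/15 = 25*2 + 841/15 = 50 + 841/15 = 1591/15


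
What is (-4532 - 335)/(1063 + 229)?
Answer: -4867/1292 ≈ -3.7670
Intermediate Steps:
(-4532 - 335)/(1063 + 229) = -4867/1292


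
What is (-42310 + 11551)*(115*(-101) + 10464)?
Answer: 35403609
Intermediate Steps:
(-42310 + 11551)*(115*(-101) + 10464) = -30759*(-11615 + 10464) = -30759*(-1151) = 35403609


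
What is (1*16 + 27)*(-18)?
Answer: -774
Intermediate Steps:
(1*16 + 27)*(-18) = (16 + 27)*(-18) = 43*(-18) = -774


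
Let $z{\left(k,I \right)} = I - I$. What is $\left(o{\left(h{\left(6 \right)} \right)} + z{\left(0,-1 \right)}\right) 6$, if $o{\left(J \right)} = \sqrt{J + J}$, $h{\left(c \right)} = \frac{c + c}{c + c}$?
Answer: $6 \sqrt{2} \approx 8.4853$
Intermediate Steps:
$h{\left(c \right)} = 1$ ($h{\left(c \right)} = \frac{2 c}{2 c} = 2 c \frac{1}{2 c} = 1$)
$z{\left(k,I \right)} = 0$
$o{\left(J \right)} = \sqrt{2} \sqrt{J}$ ($o{\left(J \right)} = \sqrt{2 J} = \sqrt{2} \sqrt{J}$)
$\left(o{\left(h{\left(6 \right)} \right)} + z{\left(0,-1 \right)}\right) 6 = \left(\sqrt{2} \sqrt{1} + 0\right) 6 = \left(\sqrt{2} \cdot 1 + 0\right) 6 = \left(\sqrt{2} + 0\right) 6 = \sqrt{2} \cdot 6 = 6 \sqrt{2}$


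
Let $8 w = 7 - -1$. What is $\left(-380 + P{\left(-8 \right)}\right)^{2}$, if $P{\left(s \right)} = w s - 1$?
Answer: $151321$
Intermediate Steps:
$w = 1$ ($w = \frac{7 - -1}{8} = \frac{7 + 1}{8} = \frac{1}{8} \cdot 8 = 1$)
$P{\left(s \right)} = -1 + s$ ($P{\left(s \right)} = 1 s - 1 = s - 1 = -1 + s$)
$\left(-380 + P{\left(-8 \right)}\right)^{2} = \left(-380 - 9\right)^{2} = \left(-389\right)^{2} = 151321$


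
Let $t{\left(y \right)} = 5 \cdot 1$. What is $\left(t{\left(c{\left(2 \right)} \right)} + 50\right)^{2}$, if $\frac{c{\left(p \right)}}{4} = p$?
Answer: $3025$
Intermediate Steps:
$c{\left(p \right)} = 4 p$
$t{\left(y \right)} = 5$
$\left(t{\left(c{\left(2 \right)} \right)} + 50\right)^{2} = \left(5 + 50\right)^{2} = 55^{2} = 3025$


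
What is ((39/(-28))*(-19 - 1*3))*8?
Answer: 1716/7 ≈ 245.14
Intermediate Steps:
((39/(-28))*(-19 - 1*3))*8 = ((39*(-1/28))*(-19 - 3))*8 = -39/28*(-22)*8 = (429/14)*8 = 1716/7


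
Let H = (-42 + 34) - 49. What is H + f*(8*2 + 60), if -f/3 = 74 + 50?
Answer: -28329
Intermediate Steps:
H = -57 (H = -8 - 49 = -57)
f = -372 (f = -3*(74 + 50) = -3*124 = -372)
H + f*(8*2 + 60) = -57 - 372*(8*2 + 60) = -57 - 372*(16 + 60) = -57 - 372*76 = -57 - 28272 = -28329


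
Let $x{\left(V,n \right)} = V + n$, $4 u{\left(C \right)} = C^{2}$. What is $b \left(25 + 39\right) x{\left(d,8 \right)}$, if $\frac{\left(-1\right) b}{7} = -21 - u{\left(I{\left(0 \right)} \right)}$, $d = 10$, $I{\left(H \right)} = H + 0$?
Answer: $169344$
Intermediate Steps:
$I{\left(H \right)} = H$
$u{\left(C \right)} = \frac{C^{2}}{4}$
$b = 147$ ($b = - 7 \left(-21 - \frac{0^{2}}{4}\right) = - 7 \left(-21 - \frac{1}{4} \cdot 0\right) = - 7 \left(-21 - 0\right) = - 7 \left(-21 + 0\right) = \left(-7\right) \left(-21\right) = 147$)
$b \left(25 + 39\right) x{\left(d,8 \right)} = 147 \left(25 + 39\right) \left(10 + 8\right) = 147 \cdot 64 \cdot 18 = 9408 \cdot 18 = 169344$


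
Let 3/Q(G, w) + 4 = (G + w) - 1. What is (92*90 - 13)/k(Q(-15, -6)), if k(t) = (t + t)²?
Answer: 1397123/9 ≈ 1.5524e+5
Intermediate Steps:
Q(G, w) = 3/(-5 + G + w) (Q(G, w) = 3/(-4 + ((G + w) - 1)) = 3/(-4 + (-1 + G + w)) = 3/(-5 + G + w))
k(t) = 4*t² (k(t) = (2*t)² = 4*t²)
(92*90 - 13)/k(Q(-15, -6)) = (92*90 - 13)/((4*(3/(-5 - 15 - 6))²)) = (8280 - 13)/((4*(3/(-26))²)) = 8267/((4*(3*(-1/26))²)) = 8267/((4*(-3/26)²)) = 8267/((4*(9/676))) = 8267/(9/169) = 8267*(169/9) = 1397123/9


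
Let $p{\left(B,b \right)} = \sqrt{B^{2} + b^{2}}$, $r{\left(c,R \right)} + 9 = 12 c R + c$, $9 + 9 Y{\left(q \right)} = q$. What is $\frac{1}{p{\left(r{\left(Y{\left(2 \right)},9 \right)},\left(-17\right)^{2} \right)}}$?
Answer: $\frac{9 \sqrt{7477537}}{7477537} \approx 0.0032913$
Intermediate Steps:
$Y{\left(q \right)} = -1 + \frac{q}{9}$
$r{\left(c,R \right)} = -9 + c + 12 R c$ ($r{\left(c,R \right)} = -9 + \left(12 c R + c\right) = -9 + \left(12 R c + c\right) = -9 + \left(c + 12 R c\right) = -9 + c + 12 R c$)
$\frac{1}{p{\left(r{\left(Y{\left(2 \right)},9 \right)},\left(-17\right)^{2} \right)}} = \frac{1}{\sqrt{\left(-9 + \left(-1 + \frac{1}{9} \cdot 2\right) + 12 \cdot 9 \left(-1 + \frac{1}{9} \cdot 2\right)\right)^{2} + \left(\left(-17\right)^{2}\right)^{2}}} = \frac{1}{\sqrt{\left(-9 + \left(-1 + \frac{2}{9}\right) + 12 \cdot 9 \left(-1 + \frac{2}{9}\right)\right)^{2} + 289^{2}}} = \frac{1}{\sqrt{\left(-9 - \frac{7}{9} + 12 \cdot 9 \left(- \frac{7}{9}\right)\right)^{2} + 83521}} = \frac{1}{\sqrt{\left(-9 - \frac{7}{9} - 84\right)^{2} + 83521}} = \frac{1}{\sqrt{\left(- \frac{844}{9}\right)^{2} + 83521}} = \frac{1}{\sqrt{\frac{712336}{81} + 83521}} = \frac{1}{\sqrt{\frac{7477537}{81}}} = \frac{1}{\frac{1}{9} \sqrt{7477537}} = \frac{9 \sqrt{7477537}}{7477537}$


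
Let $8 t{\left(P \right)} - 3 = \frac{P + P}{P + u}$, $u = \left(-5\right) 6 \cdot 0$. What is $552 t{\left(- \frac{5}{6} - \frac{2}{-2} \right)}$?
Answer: $345$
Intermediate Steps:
$u = 0$ ($u = \left(-30\right) 0 = 0$)
$t{\left(P \right)} = \frac{5}{8}$ ($t{\left(P \right)} = \frac{3}{8} + \frac{\left(P + P\right) \frac{1}{P + 0}}{8} = \frac{3}{8} + \frac{2 P \frac{1}{P}}{8} = \frac{3}{8} + \frac{1}{8} \cdot 2 = \frac{3}{8} + \frac{1}{4} = \frac{5}{8}$)
$552 t{\left(- \frac{5}{6} - \frac{2}{-2} \right)} = 552 \cdot \frac{5}{8} = 345$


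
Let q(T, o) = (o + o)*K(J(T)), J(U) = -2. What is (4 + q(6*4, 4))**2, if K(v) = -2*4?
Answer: 3600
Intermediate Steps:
K(v) = -8
q(T, o) = -16*o (q(T, o) = (o + o)*(-8) = (2*o)*(-8) = -16*o)
(4 + q(6*4, 4))**2 = (4 - 16*4)**2 = (4 - 64)**2 = (-60)**2 = 3600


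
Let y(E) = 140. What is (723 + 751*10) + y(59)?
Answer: 8373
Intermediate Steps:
(723 + 751*10) + y(59) = (723 + 751*10) + 140 = (723 + 7510) + 140 = 8233 + 140 = 8373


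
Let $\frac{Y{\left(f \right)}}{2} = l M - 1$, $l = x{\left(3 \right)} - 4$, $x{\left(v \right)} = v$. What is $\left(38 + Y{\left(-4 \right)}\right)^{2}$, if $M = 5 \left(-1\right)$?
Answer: $2116$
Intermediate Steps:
$M = -5$
$l = -1$ ($l = 3 - 4 = -1$)
$Y{\left(f \right)} = 8$ ($Y{\left(f \right)} = 2 \left(\left(-1\right) \left(-5\right) - 1\right) = 2 \left(5 - 1\right) = 2 \cdot 4 = 8$)
$\left(38 + Y{\left(-4 \right)}\right)^{2} = \left(38 + 8\right)^{2} = 46^{2} = 2116$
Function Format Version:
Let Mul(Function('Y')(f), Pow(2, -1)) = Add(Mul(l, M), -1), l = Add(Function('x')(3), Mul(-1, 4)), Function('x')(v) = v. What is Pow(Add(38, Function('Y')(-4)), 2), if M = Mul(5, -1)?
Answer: 2116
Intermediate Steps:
M = -5
l = -1 (l = Add(3, Mul(-1, 4)) = Add(3, -4) = -1)
Function('Y')(f) = 8 (Function('Y')(f) = Mul(2, Add(Mul(-1, -5), -1)) = Mul(2, Add(5, -1)) = Mul(2, 4) = 8)
Pow(Add(38, Function('Y')(-4)), 2) = Pow(Add(38, 8), 2) = Pow(46, 2) = 2116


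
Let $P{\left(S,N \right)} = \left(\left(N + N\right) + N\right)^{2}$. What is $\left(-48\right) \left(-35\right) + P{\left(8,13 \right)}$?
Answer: $3201$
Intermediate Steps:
$P{\left(S,N \right)} = 9 N^{2}$ ($P{\left(S,N \right)} = \left(2 N + N\right)^{2} = \left(3 N\right)^{2} = 9 N^{2}$)
$\left(-48\right) \left(-35\right) + P{\left(8,13 \right)} = \left(-48\right) \left(-35\right) + 9 \cdot 13^{2} = 1680 + 9 \cdot 169 = 1680 + 1521 = 3201$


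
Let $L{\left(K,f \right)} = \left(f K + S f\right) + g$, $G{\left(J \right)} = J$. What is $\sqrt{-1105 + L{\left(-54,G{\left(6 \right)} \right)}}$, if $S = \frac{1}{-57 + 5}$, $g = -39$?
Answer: $\frac{7 i \sqrt{20254}}{26} \approx 38.316 i$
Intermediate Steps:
$S = - \frac{1}{52}$ ($S = \frac{1}{-52} = - \frac{1}{52} \approx -0.019231$)
$L{\left(K,f \right)} = -39 - \frac{f}{52} + K f$ ($L{\left(K,f \right)} = \left(f K - \frac{f}{52}\right) - 39 = \left(K f - \frac{f}{52}\right) - 39 = \left(- \frac{f}{52} + K f\right) - 39 = -39 - \frac{f}{52} + K f$)
$\sqrt{-1105 + L{\left(-54,G{\left(6 \right)} \right)}} = \sqrt{-1105 - \frac{9441}{26}} = \sqrt{- \frac{38171}{26}} = \frac{7 i \sqrt{20254}}{26}$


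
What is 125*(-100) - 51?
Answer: -12551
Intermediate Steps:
125*(-100) - 51 = -12500 - 51 = -12551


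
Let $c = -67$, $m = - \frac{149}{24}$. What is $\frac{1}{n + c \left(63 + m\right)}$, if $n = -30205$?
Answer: $- \frac{24}{816241} \approx -2.9403 \cdot 10^{-5}$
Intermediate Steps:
$m = - \frac{149}{24}$ ($m = \left(-149\right) \frac{1}{24} = - \frac{149}{24} \approx -6.2083$)
$\frac{1}{n + c \left(63 + m\right)} = \frac{1}{-30205 - 67 \left(63 - \frac{149}{24}\right)} = \frac{1}{-30205 - \frac{91321}{24}} = \frac{1}{- \frac{816241}{24}} = - \frac{24}{816241}$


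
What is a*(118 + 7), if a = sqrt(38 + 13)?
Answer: 125*sqrt(51) ≈ 892.68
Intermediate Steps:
a = sqrt(51) ≈ 7.1414
a*(118 + 7) = sqrt(51)*(118 + 7) = sqrt(51)*125 = 125*sqrt(51)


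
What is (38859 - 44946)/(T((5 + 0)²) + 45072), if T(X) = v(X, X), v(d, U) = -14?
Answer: -6087/45058 ≈ -0.13509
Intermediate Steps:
T(X) = -14
(38859 - 44946)/(T((5 + 0)²) + 45072) = (38859 - 44946)/(-14 + 45072) = -6087/45058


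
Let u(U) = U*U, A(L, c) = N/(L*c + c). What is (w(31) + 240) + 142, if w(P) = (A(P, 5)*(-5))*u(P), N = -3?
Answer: 15107/32 ≈ 472.09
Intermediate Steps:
A(L, c) = -3/(c + L*c) (A(L, c) = -3/(L*c + c) = -3/(c + L*c))
u(U) = U**2
w(P) = 3*P**2/(1 + P) (w(P) = (-3/(5*(1 + P))*(-5))*P**2 = (3/(1 + P))*P**2 = 3*P**2/(1 + P))
(w(31) + 240) + 142 = (3*31**2/(1 + 31) + 240) + 142 = (3*961/32 + 240) + 142 = (3*961*(1/32) + 240) + 142 = (2883/32 + 240) + 142 = 10563/32 + 142 = 15107/32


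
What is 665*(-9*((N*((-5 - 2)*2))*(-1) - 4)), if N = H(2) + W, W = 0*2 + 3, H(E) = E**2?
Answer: -562590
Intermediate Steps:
W = 3 (W = 0 + 3 = 3)
N = 7 (N = 2**2 + 3 = 4 + 3 = 7)
665*(-9*((N*((-5 - 2)*2))*(-1) - 4)) = 665*(-9*((7*((-5 - 2)*2))*(-1) - 4)) = 665*(-9*((7*(-7*2))*(-1) - 4)) = 665*(-9*((7*(-14))*(-1) - 4)) = 665*(-9*(-98*(-1) - 4)) = 665*(-9*(98 - 4)) = 665*(-9*94) = 665*(-846) = -562590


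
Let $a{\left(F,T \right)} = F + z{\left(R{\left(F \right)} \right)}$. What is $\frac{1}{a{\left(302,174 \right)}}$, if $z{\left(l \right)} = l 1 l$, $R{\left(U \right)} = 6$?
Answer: $\frac{1}{338} \approx 0.0029586$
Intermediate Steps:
$z{\left(l \right)} = l^{2}$ ($z{\left(l \right)} = l l = l^{2}$)
$a{\left(F,T \right)} = 36 + F$ ($a{\left(F,T \right)} = F + 6^{2} = F + 36 = 36 + F$)
$\frac{1}{a{\left(302,174 \right)}} = \frac{1}{36 + 302} = \frac{1}{338}$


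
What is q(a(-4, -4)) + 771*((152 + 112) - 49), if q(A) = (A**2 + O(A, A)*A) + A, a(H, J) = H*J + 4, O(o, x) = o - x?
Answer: 166185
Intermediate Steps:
a(H, J) = 4 + H*J
q(A) = A + A**2 (q(A) = (A**2 + (A - A)*A) + A = (A**2 + 0*A) + A = (A**2 + 0) + A = A**2 + A = A + A**2)
q(a(-4, -4)) + 771*((152 + 112) - 49) = (4 - 4*(-4))*(1 + (4 - 4*(-4))) + 771*((152 + 112) - 49) = (4 + 16)*(1 + (4 + 16)) + 771*(264 - 49) = 20*(1 + 20) + 771*215 = 20*21 + 165765 = 420 + 165765 = 166185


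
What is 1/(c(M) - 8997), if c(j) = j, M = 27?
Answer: -1/8970 ≈ -0.00011148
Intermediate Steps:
1/(c(M) - 8997) = 1/(27 - 8997) = 1/(-8970) = -1/8970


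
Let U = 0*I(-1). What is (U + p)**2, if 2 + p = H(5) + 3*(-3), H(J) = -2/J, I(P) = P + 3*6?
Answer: 3249/25 ≈ 129.96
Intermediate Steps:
I(P) = 18 + P (I(P) = P + 18 = 18 + P)
U = 0 (U = 0*(18 - 1) = 0*17 = 0)
p = -57/5 (p = -2 + (-2/5 + 3*(-3)) = -2 + (-2*1/5 - 9) = -2 + (-2/5 - 9) = -2 - 47/5 = -57/5 ≈ -11.400)
(U + p)**2 = (0 - 57/5)**2 = (-57/5)**2 = 3249/25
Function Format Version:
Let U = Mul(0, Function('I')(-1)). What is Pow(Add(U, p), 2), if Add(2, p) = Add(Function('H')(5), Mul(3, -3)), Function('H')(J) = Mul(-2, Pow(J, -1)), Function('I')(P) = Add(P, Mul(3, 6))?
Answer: Rational(3249, 25) ≈ 129.96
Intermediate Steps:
Function('I')(P) = Add(18, P) (Function('I')(P) = Add(P, 18) = Add(18, P))
U = 0 (U = Mul(0, Add(18, -1)) = Mul(0, 17) = 0)
p = Rational(-57, 5) (p = Add(-2, Add(Mul(-2, Pow(5, -1)), Mul(3, -3))) = Add(-2, Add(Mul(-2, Rational(1, 5)), -9)) = Add(-2, Add(Rational(-2, 5), -9)) = Add(-2, Rational(-47, 5)) = Rational(-57, 5) ≈ -11.400)
Pow(Add(U, p), 2) = Pow(Add(0, Rational(-57, 5)), 2) = Pow(Rational(-57, 5), 2) = Rational(3249, 25)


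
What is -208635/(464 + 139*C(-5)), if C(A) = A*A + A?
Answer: -208635/3244 ≈ -64.314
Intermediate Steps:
C(A) = A + A² (C(A) = A² + A = A + A²)
-208635/(464 + 139*C(-5)) = -208635/(464 + 139*(-5*(1 - 5))) = -208635/(464 + 139*(-5*(-4))) = -208635/(464 + 139*20) = -208635/(464 + 2780) = -208635/3244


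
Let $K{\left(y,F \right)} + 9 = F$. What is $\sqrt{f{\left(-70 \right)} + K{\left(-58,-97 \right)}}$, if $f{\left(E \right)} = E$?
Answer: $4 i \sqrt{11} \approx 13.266 i$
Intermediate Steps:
$K{\left(y,F \right)} = -9 + F$
$\sqrt{f{\left(-70 \right)} + K{\left(-58,-97 \right)}} = \sqrt{-70 - 106} = \sqrt{-176} = 4 i \sqrt{11}$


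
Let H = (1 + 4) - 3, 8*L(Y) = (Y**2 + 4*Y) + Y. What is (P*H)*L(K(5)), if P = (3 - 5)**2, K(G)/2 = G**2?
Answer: 2750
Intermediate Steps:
K(G) = 2*G**2
P = 4 (P = (-2)**2 = 4)
L(Y) = Y**2/8 + 5*Y/8 (L(Y) = ((Y**2 + 4*Y) + Y)/8 = (Y**2 + 5*Y)/8 = Y**2/8 + 5*Y/8)
H = 2 (H = 5 - 3 = 2)
(P*H)*L(K(5)) = (4*2)*((2*5**2)*(5 + 2*5**2)/8) = 8*((2*25)*(5 + 2*25)/8) = 8*((1/8)*50*(5 + 50)) = 8*((1/8)*50*55) = 8*(1375/4) = 2750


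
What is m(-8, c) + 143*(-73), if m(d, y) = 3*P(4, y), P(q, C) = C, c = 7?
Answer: -10418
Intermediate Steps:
m(d, y) = 3*y
m(-8, c) + 143*(-73) = 3*7 + 143*(-73) = 21 - 10439 = -10418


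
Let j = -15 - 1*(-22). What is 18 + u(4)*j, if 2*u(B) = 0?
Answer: 18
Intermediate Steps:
u(B) = 0 (u(B) = (1/2)*0 = 0)
j = 7 (j = -15 + 22 = 7)
18 + u(4)*j = 18 + 0*7 = 18 + 0 = 18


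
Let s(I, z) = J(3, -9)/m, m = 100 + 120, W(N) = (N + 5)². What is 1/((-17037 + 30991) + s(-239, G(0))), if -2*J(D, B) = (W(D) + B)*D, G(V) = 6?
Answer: 8/111629 ≈ 7.1666e-5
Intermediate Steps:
W(N) = (5 + N)²
J(D, B) = -D*(B + (5 + D)²)/2 (J(D, B) = -((5 + D)² + B)*D/2 = -(B + (5 + D)²)*D/2 = -D*(B + (5 + D)²)/2)
m = 220
s(I, z) = -3/8 (s(I, z) = -½*3*(-9 + (5 + 3)²)/220 = -½*3*(-9 + 8²)*(1/220) = -½*3*(-9 + 64)*(1/220) = -½*3*55*(1/220) = -165/2*1/220 = -3/8)
1/((-17037 + 30991) + s(-239, G(0))) = 1/((-17037 + 30991) - 3/8) = 1/(13954 - 3/8) = 1/(111629/8) = 8/111629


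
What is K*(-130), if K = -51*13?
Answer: 86190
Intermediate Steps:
K = -663
K*(-130) = -663*(-130) = 86190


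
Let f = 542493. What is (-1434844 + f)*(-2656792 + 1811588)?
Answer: 754218634604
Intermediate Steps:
(-1434844 + f)*(-2656792 + 1811588) = (-1434844 + 542493)*(-2656792 + 1811588) = -892351*(-845204) = 754218634604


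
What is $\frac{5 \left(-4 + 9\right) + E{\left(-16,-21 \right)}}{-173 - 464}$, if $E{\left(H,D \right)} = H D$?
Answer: $- \frac{361}{637} \approx -0.56672$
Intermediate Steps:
$E{\left(H,D \right)} = D H$
$\frac{5 \left(-4 + 9\right) + E{\left(-16,-21 \right)}}{-173 - 464} = \frac{5 \left(-4 + 9\right) - -336}{-173 - 464} = \frac{5 \cdot 5 + 336}{-637} = \left(25 + 336\right) \left(- \frac{1}{637}\right) = 361 \left(- \frac{1}{637}\right) = - \frac{361}{637}$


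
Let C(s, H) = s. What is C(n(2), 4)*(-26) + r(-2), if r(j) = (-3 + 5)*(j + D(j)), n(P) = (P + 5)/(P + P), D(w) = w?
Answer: -107/2 ≈ -53.500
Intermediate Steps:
n(P) = (5 + P)/(2*P) (n(P) = (5 + P)/((2*P)) = (5 + P)*(1/(2*P)) = (5 + P)/(2*P))
r(j) = 4*j (r(j) = (-3 + 5)*(j + j) = 2*(2*j) = 4*j)
C(n(2), 4)*(-26) + r(-2) = ((1/2)*(5 + 2)/2)*(-26) + 4*(-2) = ((1/2)*(1/2)*7)*(-26) - 8 = (7/4)*(-26) - 8 = -91/2 - 8 = -107/2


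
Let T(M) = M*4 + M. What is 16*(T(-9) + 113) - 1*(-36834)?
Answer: 37922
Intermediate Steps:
T(M) = 5*M (T(M) = 4*M + M = 5*M)
16*(T(-9) + 113) - 1*(-36834) = 16*(5*(-9) + 113) - 1*(-36834) = 16*(-45 + 113) + 36834 = 16*68 + 36834 = 1088 + 36834 = 37922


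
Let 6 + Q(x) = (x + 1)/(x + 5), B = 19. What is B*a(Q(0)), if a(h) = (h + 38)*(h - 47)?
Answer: -807576/25 ≈ -32303.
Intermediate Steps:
Q(x) = -6 + (1 + x)/(5 + x) (Q(x) = -6 + (x + 1)/(x + 5) = -6 + (1 + x)/(5 + x))
a(h) = (-47 + h)*(38 + h) (a(h) = (38 + h)*(-47 + h) = (-47 + h)*(38 + h))
B*a(Q(0)) = 19*(-1786 + ((-29 - 5*0)/(5 + 0))² - 9*(-29 - 5*0)/(5 + 0)) = 19*(-1786 + ((-29 + 0)/5)² - 9*(-29 + 0)/5) = 19*(-1786 + ((⅕)*(-29))² - 9*(-29)/5) = 19*(-1786 + (-29/5)² - 9*(-29/5)) = 19*(-1786 + 841/25 + 261/5) = 19*(-42504/25) = -807576/25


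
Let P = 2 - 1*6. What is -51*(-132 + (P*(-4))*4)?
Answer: 3468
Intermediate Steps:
P = -4 (P = 2 - 6 = -4)
-51*(-132 + (P*(-4))*4) = -51*(-132 - 4*(-4)*4) = -51*(-132 + 16*4) = -51*(-132 + 64) = -51*(-68) = 3468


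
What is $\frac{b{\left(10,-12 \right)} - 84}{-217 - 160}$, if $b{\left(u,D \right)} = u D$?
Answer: $\frac{204}{377} \approx 0.54111$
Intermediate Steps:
$b{\left(u,D \right)} = D u$
$\frac{b{\left(10,-12 \right)} - 84}{-217 - 160} = \frac{\left(-12\right) 10 - 84}{-217 - 160} = \frac{-120 - 84}{-377} = \left(-204\right) \left(- \frac{1}{377}\right) = \frac{204}{377}$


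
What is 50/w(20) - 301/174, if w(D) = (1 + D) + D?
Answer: -3641/7134 ≈ -0.51037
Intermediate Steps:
w(D) = 1 + 2*D
50/w(20) - 301/174 = 50/(1 + 2*20) - 301/174 = 50/(1 + 40) - 301*1/174 = 50/41 - 301/174 = -3641/7134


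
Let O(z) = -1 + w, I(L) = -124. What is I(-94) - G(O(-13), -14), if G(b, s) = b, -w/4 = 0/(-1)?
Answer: -123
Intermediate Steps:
w = 0 (w = -0/(-1) = -0*(-1) = -4*0 = 0)
O(z) = -1 (O(z) = -1 + 0 = -1)
I(-94) - G(O(-13), -14) = -124 - 1*(-1) = -124 + 1 = -123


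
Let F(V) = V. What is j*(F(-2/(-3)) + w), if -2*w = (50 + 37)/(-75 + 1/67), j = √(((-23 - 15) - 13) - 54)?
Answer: 37583*I*√105/30144 ≈ 12.776*I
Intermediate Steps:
j = I*√105 (j = √((-38 - 13) - 54) = √(-51 - 54) = √(-105) = I*√105 ≈ 10.247*I)
w = 5829/10048 (w = -(50 + 37)/(2*(-75 + 1/67)) = -87/(2*(-75 + 1/67)) = -87/(2*(-5024/67)) = -87*(-67)/(2*5024) = -½*(-5829/5024) = 5829/10048 ≈ 0.58012)
j*(F(-2/(-3)) + w) = (I*√105)*(-2/(-3) + 5829/10048) = (I*√105)*(-2*(-⅓) + 5829/10048) = (I*√105)*(⅔ + 5829/10048) = (I*√105)*(37583/30144) = 37583*I*√105/30144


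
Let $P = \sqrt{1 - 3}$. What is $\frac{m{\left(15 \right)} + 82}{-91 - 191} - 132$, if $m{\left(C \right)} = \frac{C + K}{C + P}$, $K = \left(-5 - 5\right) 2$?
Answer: $\frac{- 37306 \sqrt{2} + 559585 i}{282 \left(\sqrt{2} - 15 i\right)} \approx -132.29 - 0.00011046 i$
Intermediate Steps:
$P = i \sqrt{2}$ ($P = \sqrt{-2} = i \sqrt{2} \approx 1.4142 i$)
$K = -20$ ($K = \left(-10\right) 2 = -20$)
$m{\left(C \right)} = \frac{-20 + C}{C + i \sqrt{2}}$ ($m{\left(C \right)} = \frac{C - 20}{C + i \sqrt{2}} = \frac{-20 + C}{C + i \sqrt{2}}$)
$\frac{m{\left(15 \right)} + 82}{-91 - 191} - 132 = \frac{\frac{-20 + 15}{15 + i \sqrt{2}} + 82}{-91 - 191} - 132 = \frac{\frac{1}{15 + i \sqrt{2}} \left(-5\right) + 82}{-282} - 132 = \left(- \frac{5}{15 + i \sqrt{2}} + 82\right) \left(- \frac{1}{282}\right) - 132 = \left(82 - \frac{5}{15 + i \sqrt{2}}\right) \left(- \frac{1}{282}\right) - 132 = \left(- \frac{41}{141} + \frac{5}{282 \left(15 + i \sqrt{2}\right)}\right) - 132 = - \frac{18653}{141} + \frac{5}{282 \left(15 + i \sqrt{2}\right)}$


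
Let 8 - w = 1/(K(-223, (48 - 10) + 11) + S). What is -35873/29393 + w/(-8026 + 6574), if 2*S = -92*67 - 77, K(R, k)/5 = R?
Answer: -73870998221/60255120926 ≈ -1.2260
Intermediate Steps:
K(R, k) = 5*R
S = -6241/2 (S = (-92*67 - 77)/2 = (-6164 - 77)/2 = (½)*(-6241) = -6241/2 ≈ -3120.5)
w = 67770/8471 (w = 8 - 1/(5*(-223) - 6241/2) = 8 - 1/(-1115 - 6241/2) = 8 - 1/(-8471/2) = 8 - 1*(-2/8471) = 8 + 2/8471 = 67770/8471 ≈ 8.0002)
-35873/29393 + w/(-8026 + 6574) = -35873/29393 + 67770/(8471*(-8026 + 6574)) = -35873*1/29393 + (67770/8471)/(-1452) = -35873/29393 + (67770/8471)*(-1/1452) = -35873/29393 - 11295/2049982 = -73870998221/60255120926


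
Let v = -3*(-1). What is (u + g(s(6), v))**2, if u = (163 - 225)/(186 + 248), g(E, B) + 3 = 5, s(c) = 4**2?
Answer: 169/49 ≈ 3.4490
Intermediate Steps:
s(c) = 16
v = 3
g(E, B) = 2 (g(E, B) = -3 + 5 = 2)
u = -1/7 (u = -62/434 = -62*1/434 = -1/7 ≈ -0.14286)
(u + g(s(6), v))**2 = (-1/7 + 2)**2 = (13/7)**2 = 169/49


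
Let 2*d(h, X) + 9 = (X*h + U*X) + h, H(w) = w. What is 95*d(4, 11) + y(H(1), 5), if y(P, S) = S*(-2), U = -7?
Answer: -1815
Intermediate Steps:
y(P, S) = -2*S
d(h, X) = -9/2 + h/2 - 7*X/2 + X*h/2 (d(h, X) = -9/2 + ((X*h - 7*X) + h)/2 = -9/2 + ((-7*X + X*h) + h)/2 = -9/2 + (h - 7*X + X*h)/2 = -9/2 + (h/2 - 7*X/2 + X*h/2) = -9/2 + h/2 - 7*X/2 + X*h/2)
95*d(4, 11) + y(H(1), 5) = 95*(-9/2 + (½)*4 - 7/2*11 + (½)*11*4) - 2*5 = 95*(-9/2 + 2 - 77/2 + 22) - 10 = 95*(-19) - 10 = -1805 - 10 = -1815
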